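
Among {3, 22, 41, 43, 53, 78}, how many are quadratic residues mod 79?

(3/79) = -1 → non-residue.
(22/79) = +1 → QR.
(41/79) = -1 → non-residue.
(43/79) = -1 → non-residue.
(53/79) = -1 → non-residue.
(78/79) = -1 → non-residue.
Total quadratic residues among the 6: 1.

1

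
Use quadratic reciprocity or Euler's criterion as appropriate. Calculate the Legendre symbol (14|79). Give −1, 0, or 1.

Pull out 2: since 79 ≡ 7 (mod 8), (2/79) = +1.
Reciprocity: 7 ≡ 3 and 79 ≡ 3 (mod 4), so (7/79) = −(79/7).
Reduce top mod 7: now compute (2/7).
Pull out 2: since 7 ≡ 7 (mod 8), (2/7) = +1.
Reached (1/7) = 1. Collecting the sign flips along the way, the symbol is -1.

-1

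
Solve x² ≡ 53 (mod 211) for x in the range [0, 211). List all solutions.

105, 106

Since 211 ≡ 3 (mod 4), a square root of 53 is 53^((211+1)/4) = 53^53 mod 211.
Repeated squaring: 53^2≡66, 53^4≡136, 53^8≡139, 53^16≡120, 53^32≡52 (mod 211).
53^53 = 53^(32+16+4+1) ≡ 105 (mod 211).
Check: 105² = 11025 ≡ 53 (mod 211). The two roots are 105 and 106.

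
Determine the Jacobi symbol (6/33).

Pull out 2: since 33 ≡ 1 (mod 8), (2/33) = +1.
Reciprocity: 3 ≡ 3 and 33 ≡ 1 (mod 4), so (3/33) = +(33/3).
Reduce top mod 3: now compute (0/3).
Top reduces to 0: gcd > 1, so the symbol is 0.

0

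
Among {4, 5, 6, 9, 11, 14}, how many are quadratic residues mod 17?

(4/17) = +1 → QR.
(5/17) = -1 → non-residue.
(6/17) = -1 → non-residue.
(9/17) = +1 → QR.
(11/17) = -1 → non-residue.
(14/17) = -1 → non-residue.
Total quadratic residues among the 6: 2.

2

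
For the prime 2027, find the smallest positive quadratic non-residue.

2

(2/2027) = −1, so 2 is the smallest positive non-residue mod 2027.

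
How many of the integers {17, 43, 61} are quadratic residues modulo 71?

1

(17/71) = -1 → non-residue.
(43/71) = +1 → QR.
(61/71) = -1 → non-residue.
Total quadratic residues among the 3: 1.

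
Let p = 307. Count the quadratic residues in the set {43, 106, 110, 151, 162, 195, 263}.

1

(43/307) = -1 → non-residue.
(106/307) = -1 → non-residue.
(110/307) = +1 → QR.
(151/307) = -1 → non-residue.
(162/307) = -1 → non-residue.
(195/307) = -1 → non-residue.
(263/307) = -1 → non-residue.
Total quadratic residues among the 7: 1.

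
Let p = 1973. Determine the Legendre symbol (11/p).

Reciprocity: 11 ≡ 3 and 1973 ≡ 1 (mod 4), so (11/1973) = +(1973/11).
Reduce top mod 11: now compute (4/11).
Pull out 2^2: since 11 ≡ 3 (mod 8), (2/11) = -1, so (2/11)^2 = +1.
Reached (1/11) = 1. Collecting the sign flips along the way, the symbol is +1.

1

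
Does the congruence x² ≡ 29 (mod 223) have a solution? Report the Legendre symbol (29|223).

1

Reciprocity: 29 ≡ 1 and 223 ≡ 3 (mod 4), so (29/223) = +(223/29).
Reduce top mod 29: now compute (20/29).
Pull out 2^2: since 29 ≡ 5 (mod 8), (2/29) = -1, so (2/29)^2 = +1.
Reciprocity: 5 ≡ 1 and 29 ≡ 1 (mod 4), so (5/29) = +(29/5).
Reduce top mod 5: now compute (4/5).
Pull out 2^2: since 5 ≡ 5 (mod 8), (2/5) = -1, so (2/5)^2 = +1.
Reached (1/5) = 1. Collecting the sign flips along the way, the symbol is +1.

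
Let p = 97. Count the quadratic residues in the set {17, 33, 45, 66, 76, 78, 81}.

(17/97) = -1 → non-residue.
(33/97) = +1 → QR.
(45/97) = -1 → non-residue.
(66/97) = +1 → QR.
(76/97) = -1 → non-residue.
(78/97) = -1 → non-residue.
(81/97) = +1 → QR.
Total quadratic residues among the 7: 3.

3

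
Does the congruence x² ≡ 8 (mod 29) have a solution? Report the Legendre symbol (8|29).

Pull out 2^3: since 29 ≡ 5 (mod 8), (2/29) = -1, so (2/29)^3 = -1.
Reached (1/29) = 1. Collecting the sign flips along the way, the symbol is -1.

-1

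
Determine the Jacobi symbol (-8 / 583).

First reduce: -8 ≡ 575 (mod 583).
Reciprocity: 575 ≡ 3 and 583 ≡ 3 (mod 4), so (575/583) = −(583/575).
Reduce top mod 575: now compute (8/575).
Pull out 2^3: since 575 ≡ 7 (mod 8), (2/575) = +1, so (2/575)^3 = +1.
Reached (1/575) = 1. Collecting the sign flips along the way, the symbol is -1.

-1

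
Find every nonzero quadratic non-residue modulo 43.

Square k = 1,…,21 (k and 43−k give the same square):
1²=1, 2²=4, 3²=9, 4²=16, 5²=25, 6²=36, 7²≡6, 8²≡21, 9²≡38, 10²≡14, 11²≡35, 12²≡15, 13²≡40, 14²≡24, 15²≡10, 16²≡41, 17²≡31, 18²≡23, 19²≡17, 20²≡13, 21²≡11 (mod 43).
The residues are {1, 4, 6, 9, 10, 11, 13, 14, 15, 16, 17, 21, 23, 24, 25, 31, 35, 36, 38, 40, 41}; the non-residues are the remaining 21 nonzero classes.

2, 3, 5, 7, 8, 12, 18, 19, 20, 22, 26, 27, 28, 29, 30, 32, 33, 34, 37, 39, 42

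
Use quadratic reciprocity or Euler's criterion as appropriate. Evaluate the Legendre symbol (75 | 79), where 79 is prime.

-1

Reciprocity: 75 ≡ 3 and 79 ≡ 3 (mod 4), so (75/79) = −(79/75).
Reduce top mod 75: now compute (4/75).
Pull out 2^2: since 75 ≡ 3 (mod 8), (2/75) = -1, so (2/75)^2 = +1.
Reached (1/75) = 1. Collecting the sign flips along the way, the symbol is -1.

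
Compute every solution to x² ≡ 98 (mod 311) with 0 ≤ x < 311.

Since 311 ≡ 3 (mod 4), a square root of 98 is 98^((311+1)/4) = 98^78 mod 311.
Repeated squaring: 98^2≡274, 98^4≡125, 98^8≡75, 98^16≡27, 98^32≡107, 98^64≡253 (mod 311).
98^78 = 98^(64+8+4+2) ≡ 160 (mod 311).
Check: 160² = 25600 ≡ 98 (mod 311). The two roots are 151 and 160.

151, 160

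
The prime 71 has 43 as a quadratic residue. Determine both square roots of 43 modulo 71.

16, 55

Since 71 ≡ 3 (mod 4), a square root of 43 is 43^((71+1)/4) = 43^18 mod 71.
Repeated squaring: 43^2≡3, 43^4≡9, 43^8≡10, 43^16≡29 (mod 71).
43^18 = 43^(16+2) ≡ 16 (mod 71).
Check: 16² = 256 ≡ 43 (mod 71). The two roots are 16 and 55.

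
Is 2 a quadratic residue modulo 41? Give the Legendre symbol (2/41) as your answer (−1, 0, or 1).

1

Euler's criterion: (2/41) ≡ 2^20 (mod 41).
2^2 ≡ 4 (mod 41)
2^4 ≡ 16 (mod 41)
2^8 ≡ 10 (mod 41)
2^16 ≡ 18 (mod 41)
2^20 = 2^(16+4) ≡ 1 (mod 41).
Result is 1, so (2/41) = 1.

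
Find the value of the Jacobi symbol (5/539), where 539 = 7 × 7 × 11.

Reciprocity: 5 ≡ 1 and 539 ≡ 3 (mod 4), so (5/539) = +(539/5).
Reduce top mod 5: now compute (4/5).
Pull out 2^2: since 5 ≡ 5 (mod 8), (2/5) = -1, so (2/5)^2 = +1.
Reached (1/5) = 1. Collecting the sign flips along the way, the symbol is +1.

1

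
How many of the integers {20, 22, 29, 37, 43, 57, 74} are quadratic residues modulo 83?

2

(20/83) = -1 → non-residue.
(22/83) = -1 → non-residue.
(29/83) = +1 → QR.
(37/83) = +1 → QR.
(43/83) = -1 → non-residue.
(57/83) = -1 → non-residue.
(74/83) = -1 → non-residue.
Total quadratic residues among the 7: 2.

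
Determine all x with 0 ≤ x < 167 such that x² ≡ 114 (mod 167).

Since 167 ≡ 3 (mod 4), a square root of 114 is 114^((167+1)/4) = 114^42 mod 167.
Repeated squaring: 114^2≡137, 114^4≡65, 114^8≡50, 114^16≡162, 114^32≡25 (mod 167).
114^42 = 114^(32+8+2) ≡ 75 (mod 167).
Check: 75² = 5625 ≡ 114 (mod 167). The two roots are 75 and 92.

75, 92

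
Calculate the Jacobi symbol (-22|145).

First reduce: -22 ≡ 123 (mod 145).
Reciprocity: 123 ≡ 3 and 145 ≡ 1 (mod 4), so (123/145) = +(145/123).
Reduce top mod 123: now compute (22/123).
Pull out 2: since 123 ≡ 3 (mod 8), (2/123) = -1.
Reciprocity: 11 ≡ 3 and 123 ≡ 3 (mod 4), so (11/123) = −(123/11).
Reduce top mod 11: now compute (2/11).
Pull out 2: since 11 ≡ 3 (mod 8), (2/11) = -1.
Reached (1/11) = 1. Collecting the sign flips along the way, the symbol is -1.

-1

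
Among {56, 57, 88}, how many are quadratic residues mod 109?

1

(56/109) = -1 → non-residue.
(57/109) = -1 → non-residue.
(88/109) = +1 → QR.
Total quadratic residues among the 3: 1.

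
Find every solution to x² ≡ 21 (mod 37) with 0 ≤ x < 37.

13, 24

37 ≡ 1 (mod 4), so we find a root by search.
Trying successive values, 13² = 169 ≡ 21 (mod 37). The other root is 37 − 13 = 24.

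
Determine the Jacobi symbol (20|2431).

1

Pull out 2^2: since 2431 ≡ 7 (mod 8), (2/2431) = +1, so (2/2431)^2 = +1.
Reciprocity: 5 ≡ 1 and 2431 ≡ 3 (mod 4), so (5/2431) = +(2431/5).
Reduce top mod 5: now compute (1/5).
Reached (1/5) = 1. Collecting the sign flips along the way, the symbol is +1.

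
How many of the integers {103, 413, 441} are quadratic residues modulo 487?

(103/487) = +1 → QR.
(413/487) = +1 → QR.
(441/487) = +1 → QR.
Total quadratic residues among the 3: 3.

3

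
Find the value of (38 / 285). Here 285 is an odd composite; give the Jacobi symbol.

0

Pull out 2: since 285 ≡ 5 (mod 8), (2/285) = -1.
Reciprocity: 19 ≡ 3 and 285 ≡ 1 (mod 4), so (19/285) = +(285/19).
Reduce top mod 19: now compute (0/19).
Top reduces to 0: gcd > 1, so the symbol is 0.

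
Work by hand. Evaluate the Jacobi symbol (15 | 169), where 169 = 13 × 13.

1

Reciprocity: 15 ≡ 3 and 169 ≡ 1 (mod 4), so (15/169) = +(169/15).
Reduce top mod 15: now compute (4/15).
Pull out 2^2: since 15 ≡ 7 (mod 8), (2/15) = +1, so (2/15)^2 = +1.
Reached (1/15) = 1. Collecting the sign flips along the way, the symbol is +1.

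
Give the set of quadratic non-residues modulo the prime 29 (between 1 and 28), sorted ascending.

2,3,8,10,11,12,14,15,17,18,19,21,26,27

Square k = 1,…,14 (k and 29−k give the same square):
1²=1, 2²=4, 3²=9, 4²=16, 5²=25, 6²≡7, 7²≡20, 8²≡6, 9²≡23, 10²≡13, 11²≡5, 12²≡28, 13²≡24, 14²≡22 (mod 29).
The residues are {1, 4, 5, 6, 7, 9, 13, 16, 20, 22, 23, 24, 25, 28}; the non-residues are the remaining 14 nonzero classes.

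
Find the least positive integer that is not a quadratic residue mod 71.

(2/71) = +1, so 2 is a residue.
(3/71) = +1, so 3 is a residue.
(4/71) = +1, so 4 is a residue.
(5/71) = +1, so 5 is a residue.
(6/71) = +1, so 6 is a residue.
(7/71) = −1, so 7 is the smallest positive non-residue mod 71.

7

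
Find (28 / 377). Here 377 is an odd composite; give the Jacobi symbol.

Pull out 2^2: since 377 ≡ 1 (mod 8), (2/377) = +1, so (2/377)^2 = +1.
Reciprocity: 7 ≡ 3 and 377 ≡ 1 (mod 4), so (7/377) = +(377/7).
Reduce top mod 7: now compute (6/7).
Pull out 2: since 7 ≡ 7 (mod 8), (2/7) = +1.
Reciprocity: 3 ≡ 3 and 7 ≡ 3 (mod 4), so (3/7) = −(7/3).
Reduce top mod 3: now compute (1/3).
Reached (1/3) = 1. Collecting the sign flips along the way, the symbol is -1.

-1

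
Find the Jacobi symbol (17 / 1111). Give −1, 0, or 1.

-1

Reciprocity: 17 ≡ 1 and 1111 ≡ 3 (mod 4), so (17/1111) = +(1111/17).
Reduce top mod 17: now compute (6/17).
Pull out 2: since 17 ≡ 1 (mod 8), (2/17) = +1.
Reciprocity: 3 ≡ 3 and 17 ≡ 1 (mod 4), so (3/17) = +(17/3).
Reduce top mod 3: now compute (2/3).
Pull out 2: since 3 ≡ 3 (mod 8), (2/3) = -1.
Reached (1/3) = 1. Collecting the sign flips along the way, the symbol is -1.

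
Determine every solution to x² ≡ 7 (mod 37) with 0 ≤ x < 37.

37 ≡ 1 (mod 4), so we find a root by search.
Trying successive values, 9² = 81 ≡ 7 (mod 37). The other root is 37 − 9 = 28.

9, 28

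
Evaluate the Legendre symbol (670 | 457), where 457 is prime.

-1

First reduce: 670 ≡ 213 (mod 457).
Reciprocity: 213 ≡ 1 and 457 ≡ 1 (mod 4), so (213/457) = +(457/213).
Reduce top mod 213: now compute (31/213).
Reciprocity: 31 ≡ 3 and 213 ≡ 1 (mod 4), so (31/213) = +(213/31).
Reduce top mod 31: now compute (27/31).
Reciprocity: 27 ≡ 3 and 31 ≡ 3 (mod 4), so (27/31) = −(31/27).
Reduce top mod 27: now compute (4/27).
Pull out 2^2: since 27 ≡ 3 (mod 8), (2/27) = -1, so (2/27)^2 = +1.
Reached (1/27) = 1. Collecting the sign flips along the way, the symbol is -1.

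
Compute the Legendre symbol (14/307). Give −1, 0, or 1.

-1

Pull out 2: since 307 ≡ 3 (mod 8), (2/307) = -1.
Reciprocity: 7 ≡ 3 and 307 ≡ 3 (mod 4), so (7/307) = −(307/7).
Reduce top mod 7: now compute (6/7).
Pull out 2: since 7 ≡ 7 (mod 8), (2/7) = +1.
Reciprocity: 3 ≡ 3 and 7 ≡ 3 (mod 4), so (3/7) = −(7/3).
Reduce top mod 3: now compute (1/3).
Reached (1/3) = 1. Collecting the sign flips along the way, the symbol is -1.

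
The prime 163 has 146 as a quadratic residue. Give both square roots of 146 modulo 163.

Since 163 ≡ 3 (mod 4), a square root of 146 is 146^((163+1)/4) = 146^41 mod 163.
Repeated squaring: 146^2≡126, 146^4≡65, 146^8≡150, 146^16≡6, 146^32≡36 (mod 163).
146^41 = 146^(32+8+1) ≡ 132 (mod 163).
Check: 132² = 17424 ≡ 146 (mod 163). The two roots are 31 and 132.

31, 132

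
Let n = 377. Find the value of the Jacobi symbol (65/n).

0

Reciprocity: 65 ≡ 1 and 377 ≡ 1 (mod 4), so (65/377) = +(377/65).
Reduce top mod 65: now compute (52/65).
Pull out 2^2: since 65 ≡ 1 (mod 8), (2/65) = +1, so (2/65)^2 = +1.
Reciprocity: 13 ≡ 1 and 65 ≡ 1 (mod 4), so (13/65) = +(65/13).
Reduce top mod 13: now compute (0/13).
Top reduces to 0: gcd > 1, so the symbol is 0.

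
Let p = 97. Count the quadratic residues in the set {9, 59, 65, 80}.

(9/97) = +1 → QR.
(59/97) = -1 → non-residue.
(65/97) = +1 → QR.
(80/97) = -1 → non-residue.
Total quadratic residues among the 4: 2.

2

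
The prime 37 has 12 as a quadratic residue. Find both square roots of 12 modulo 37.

37 ≡ 1 (mod 4), so we find a root by search.
Trying successive values, 7² = 49 ≡ 12 (mod 37). The other root is 37 − 7 = 30.

7, 30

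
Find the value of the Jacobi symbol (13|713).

Reciprocity: 13 ≡ 1 and 713 ≡ 1 (mod 4), so (13/713) = +(713/13).
Reduce top mod 13: now compute (11/13).
Reciprocity: 11 ≡ 3 and 13 ≡ 1 (mod 4), so (11/13) = +(13/11).
Reduce top mod 11: now compute (2/11).
Pull out 2: since 11 ≡ 3 (mod 8), (2/11) = -1.
Reached (1/11) = 1. Collecting the sign flips along the way, the symbol is -1.

-1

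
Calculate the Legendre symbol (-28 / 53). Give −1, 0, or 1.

Euler's criterion: (-28/53) ≡ 25^26 (mod 53).
25^2 ≡ 42 (mod 53)
25^4 ≡ 15 (mod 53)
25^8 ≡ 13 (mod 53)
25^16 ≡ 10 (mod 53)
25^26 = 25^(16+8+2) ≡ 1 (mod 53).
Result is 1, so (-28/53) = 1.

1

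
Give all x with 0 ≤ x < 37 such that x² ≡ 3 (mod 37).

37 ≡ 1 (mod 4), so we find a root by search.
Trying successive values, 15² = 225 ≡ 3 (mod 37). The other root is 37 − 15 = 22.

15, 22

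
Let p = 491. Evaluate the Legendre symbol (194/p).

-1

Pull out 2: since 491 ≡ 3 (mod 8), (2/491) = -1.
Reciprocity: 97 ≡ 1 and 491 ≡ 3 (mod 4), so (97/491) = +(491/97).
Reduce top mod 97: now compute (6/97).
Pull out 2: since 97 ≡ 1 (mod 8), (2/97) = +1.
Reciprocity: 3 ≡ 3 and 97 ≡ 1 (mod 4), so (3/97) = +(97/3).
Reduce top mod 3: now compute (1/3).
Reached (1/3) = 1. Collecting the sign flips along the way, the symbol is -1.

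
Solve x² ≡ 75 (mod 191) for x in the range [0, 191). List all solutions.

71, 120

Since 191 ≡ 3 (mod 4), a square root of 75 is 75^((191+1)/4) = 75^48 mod 191.
Repeated squaring: 75^2≡86, 75^4≡138, 75^8≡135, 75^16≡80, 75^32≡97 (mod 191).
75^48 = 75^(32+16) ≡ 120 (mod 191).
Check: 120² = 14400 ≡ 75 (mod 191). The two roots are 71 and 120.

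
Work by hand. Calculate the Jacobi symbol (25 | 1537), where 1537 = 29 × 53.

Reciprocity: 25 ≡ 1 and 1537 ≡ 1 (mod 4), so (25/1537) = +(1537/25).
Reduce top mod 25: now compute (12/25).
Pull out 2^2: since 25 ≡ 1 (mod 8), (2/25) = +1, so (2/25)^2 = +1.
Reciprocity: 3 ≡ 3 and 25 ≡ 1 (mod 4), so (3/25) = +(25/3).
Reduce top mod 3: now compute (1/3).
Reached (1/3) = 1. Collecting the sign flips along the way, the symbol is +1.

1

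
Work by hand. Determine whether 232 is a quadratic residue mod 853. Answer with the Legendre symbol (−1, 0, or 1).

Pull out 2^3: since 853 ≡ 5 (mod 8), (2/853) = -1, so (2/853)^3 = -1.
Reciprocity: 29 ≡ 1 and 853 ≡ 1 (mod 4), so (29/853) = +(853/29).
Reduce top mod 29: now compute (12/29).
Pull out 2^2: since 29 ≡ 5 (mod 8), (2/29) = -1, so (2/29)^2 = +1.
Reciprocity: 3 ≡ 3 and 29 ≡ 1 (mod 4), so (3/29) = +(29/3).
Reduce top mod 3: now compute (2/3).
Pull out 2: since 3 ≡ 3 (mod 8), (2/3) = -1.
Reached (1/3) = 1. Collecting the sign flips along the way, the symbol is +1.

1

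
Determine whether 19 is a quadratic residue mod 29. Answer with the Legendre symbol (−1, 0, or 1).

Reciprocity: 19 ≡ 3 and 29 ≡ 1 (mod 4), so (19/29) = +(29/19).
Reduce top mod 19: now compute (10/19).
Pull out 2: since 19 ≡ 3 (mod 8), (2/19) = -1.
Reciprocity: 5 ≡ 1 and 19 ≡ 3 (mod 4), so (5/19) = +(19/5).
Reduce top mod 5: now compute (4/5).
Pull out 2^2: since 5 ≡ 5 (mod 8), (2/5) = -1, so (2/5)^2 = +1.
Reached (1/5) = 1. Collecting the sign flips along the way, the symbol is -1.

-1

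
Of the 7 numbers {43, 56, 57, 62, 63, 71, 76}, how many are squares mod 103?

3

(43/103) = -1 → non-residue.
(56/103) = +1 → QR.
(57/103) = -1 → non-residue.
(62/103) = -1 → non-residue.
(63/103) = +1 → QR.
(71/103) = -1 → non-residue.
(76/103) = +1 → QR.
Total quadratic residues among the 7: 3.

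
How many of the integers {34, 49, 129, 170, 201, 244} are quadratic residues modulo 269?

4

(34/269) = +1 → QR.
(49/269) = +1 → QR.
(129/269) = -1 → non-residue.
(170/269) = +1 → QR.
(201/269) = -1 → non-residue.
(244/269) = +1 → QR.
Total quadratic residues among the 6: 4.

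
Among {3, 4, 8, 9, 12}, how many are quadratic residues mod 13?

4

(3/13) = +1 → QR.
(4/13) = +1 → QR.
(8/13) = -1 → non-residue.
(9/13) = +1 → QR.
(12/13) = +1 → QR.
Total quadratic residues among the 5: 4.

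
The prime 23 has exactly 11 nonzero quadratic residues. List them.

Square k = 1,…,11 (k and 23−k give the same square):
1²=1, 2²=4, 3²=9, 4²=16, 5²≡2, 6²≡13, 7²≡3, 8²≡18, 9²≡12, 10²≡8, 11²≡6 (mod 23).
So the quadratic residues mod 23 are {1, 2, 3, 4, 6, 8, 9, 12, 13, 16, 18}.

1, 2, 3, 4, 6, 8, 9, 12, 13, 16, 18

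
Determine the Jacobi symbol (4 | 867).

Pull out 2^2: since 867 ≡ 3 (mod 8), (2/867) = -1, so (2/867)^2 = +1.
Reached (1/867) = 1. Collecting the sign flips along the way, the symbol is +1.

1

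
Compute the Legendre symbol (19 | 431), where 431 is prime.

Reciprocity: 19 ≡ 3 and 431 ≡ 3 (mod 4), so (19/431) = −(431/19).
Reduce top mod 19: now compute (13/19).
Reciprocity: 13 ≡ 1 and 19 ≡ 3 (mod 4), so (13/19) = +(19/13).
Reduce top mod 13: now compute (6/13).
Pull out 2: since 13 ≡ 5 (mod 8), (2/13) = -1.
Reciprocity: 3 ≡ 3 and 13 ≡ 1 (mod 4), so (3/13) = +(13/3).
Reduce top mod 3: now compute (1/3).
Reached (1/3) = 1. Collecting the sign flips along the way, the symbol is +1.

1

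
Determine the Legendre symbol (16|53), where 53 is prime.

1

Euler's criterion: (16/53) ≡ 16^26 (mod 53).
16^2 ≡ 44 (mod 53)
16^4 ≡ 28 (mod 53)
16^8 ≡ 42 (mod 53)
16^16 ≡ 15 (mod 53)
16^26 = 16^(16+8+2) ≡ 1 (mod 53).
Result is 1, so (16/53) = 1.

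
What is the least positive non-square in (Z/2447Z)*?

(2/2447) = +1, so 2 is a residue.
(3/2447) = +1, so 3 is a residue.
(4/2447) = +1, so 4 is a residue.
(5/2447) = −1, so 5 is the smallest positive non-residue mod 2447.

5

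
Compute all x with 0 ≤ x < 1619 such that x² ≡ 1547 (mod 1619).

Since 1619 ≡ 3 (mod 4), a square root of 1547 is 1547^((1619+1)/4) = 1547^405 mod 1619.
Repeated squaring: 1547^2≡327, 1547^4≡75, 1547^8≡768, 1547^16≡508, 1547^32≡643, 1547^64≡604, 1547^128≡541, 1547^256≡1261 (mod 1619).
1547^405 = 1547^(256+128+16+4+1) ≡ 1123 (mod 1619).
Check: 1123² = 1261129 ≡ 1547 (mod 1619). The two roots are 496 and 1123.

496, 1123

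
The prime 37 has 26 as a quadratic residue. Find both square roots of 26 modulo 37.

10, 27

37 ≡ 1 (mod 4), so we find a root by search.
Trying successive values, 10² = 100 ≡ 26 (mod 37). The other root is 37 − 10 = 27.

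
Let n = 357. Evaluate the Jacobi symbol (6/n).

Pull out 2: since 357 ≡ 5 (mod 8), (2/357) = -1.
Reciprocity: 3 ≡ 3 and 357 ≡ 1 (mod 4), so (3/357) = +(357/3).
Reduce top mod 3: now compute (0/3).
Top reduces to 0: gcd > 1, so the symbol is 0.

0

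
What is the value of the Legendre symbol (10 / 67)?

Pull out 2: since 67 ≡ 3 (mod 8), (2/67) = -1.
Reciprocity: 5 ≡ 1 and 67 ≡ 3 (mod 4), so (5/67) = +(67/5).
Reduce top mod 5: now compute (2/5).
Pull out 2: since 5 ≡ 5 (mod 8), (2/5) = -1.
Reached (1/5) = 1. Collecting the sign flips along the way, the symbol is +1.

1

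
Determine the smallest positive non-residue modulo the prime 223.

3

(2/223) = +1, so 2 is a residue.
(3/223) = −1, so 3 is the smallest positive non-residue mod 223.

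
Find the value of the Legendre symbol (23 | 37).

-1

Euler's criterion: (23/37) ≡ 23^18 (mod 37).
23^2 ≡ 11 (mod 37)
23^4 ≡ 10 (mod 37)
23^8 ≡ 26 (mod 37)
23^16 ≡ 10 (mod 37)
23^18 = 23^(16+2) ≡ 36 (mod 37).
Result is 36 ≡ −1, so (23/37) = −1.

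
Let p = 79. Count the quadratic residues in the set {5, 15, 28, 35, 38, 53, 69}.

(5/79) = +1 → QR.
(15/79) = -1 → non-residue.
(28/79) = -1 → non-residue.
(35/79) = -1 → non-residue.
(38/79) = +1 → QR.
(53/79) = -1 → non-residue.
(69/79) = -1 → non-residue.
Total quadratic residues among the 7: 2.

2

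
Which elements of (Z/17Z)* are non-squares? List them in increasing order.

3,5,6,7,10,11,12,14

Square k = 1,…,8 (k and 17−k give the same square):
1²=1, 2²=4, 3²=9, 4²=16, 5²≡8, 6²≡2, 7²≡15, 8²≡13 (mod 17).
The residues are {1, 2, 4, 8, 9, 13, 15, 16}; the non-residues are the remaining 8 nonzero classes.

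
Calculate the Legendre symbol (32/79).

Pull out 2^5: since 79 ≡ 7 (mod 8), (2/79) = +1, so (2/79)^5 = +1.
Reached (1/79) = 1. Collecting the sign flips along the way, the symbol is +1.

1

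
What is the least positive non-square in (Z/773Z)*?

2

(2/773) = −1, so 2 is the smallest positive non-residue mod 773.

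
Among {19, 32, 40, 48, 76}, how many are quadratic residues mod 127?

3

(19/127) = +1 → QR.
(32/127) = +1 → QR.
(40/127) = -1 → non-residue.
(48/127) = -1 → non-residue.
(76/127) = +1 → QR.
Total quadratic residues among the 5: 3.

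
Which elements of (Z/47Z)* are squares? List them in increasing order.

1,2,3,4,6,7,8,9,12,14,16,17,18,21,24,25,27,28,32,34,36,37,42

Square k = 1,…,23 (k and 47−k give the same square):
1²=1, 2²=4, 3²=9, 4²=16, 5²=25, 6²=36, 7²≡2, 8²≡17, 9²≡34, 10²≡6, 11²≡27, 12²≡3, 13²≡28, 14²≡8, 15²≡37, 16²≡21, 17²≡7, 18²≡42, 19²≡32, 20²≡24, 21²≡18, 22²≡14, 23²≡12 (mod 47).
So the quadratic residues mod 47 are {1, 2, 3, 4, 6, 7, 8, 9, 12, 14, 16, 17, 18, 21, 24, 25, 27, 28, 32, 34, 36, 37, 42}.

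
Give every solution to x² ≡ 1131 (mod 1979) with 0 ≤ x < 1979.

581, 1398

Since 1979 ≡ 3 (mod 4), a square root of 1131 is 1131^((1979+1)/4) = 1131^495 mod 1979.
Repeated squaring: 1131^2≡727, 1131^4≡136, 1131^8≡685, 1131^16≡202, 1131^32≡1224, 1131^64≡73, 1131^128≡1371, 1131^256≡1570 (mod 1979).
1131^495 = 1131^(256+128+64+32+8+4+2+1) ≡ 1398 (mod 1979).
Check: 1398² = 1954404 ≡ 1131 (mod 1979). The two roots are 581 and 1398.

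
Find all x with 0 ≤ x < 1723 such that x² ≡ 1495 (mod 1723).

421, 1302

Since 1723 ≡ 3 (mod 4), a square root of 1495 is 1495^((1723+1)/4) = 1495^431 mod 1723.
Repeated squaring: 1495^2≡294, 1495^4≡286, 1495^8≡815, 1495^16≡870, 1495^32≡503, 1495^64≡1451, 1495^128≡1618, 1495^256≡687 (mod 1723).
1495^431 = 1495^(256+128+32+8+4+2+1) ≡ 1302 (mod 1723).
Check: 1302² = 1695204 ≡ 1495 (mod 1723). The two roots are 421 and 1302.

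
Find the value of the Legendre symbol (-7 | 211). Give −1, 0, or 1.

Euler's criterion: (-7/211) ≡ 204^105 (mod 211).
204^2 ≡ 49 (mod 211)
204^4 ≡ 80 (mod 211)
204^8 ≡ 70 (mod 211)
204^16 ≡ 47 (mod 211)
204^32 ≡ 99 (mod 211)
204^64 ≡ 95 (mod 211)
204^105 = 204^(64+32+8+1) ≡ 1 (mod 211).
Result is 1, so (-7/211) = 1.

1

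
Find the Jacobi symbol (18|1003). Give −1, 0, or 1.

-1

Pull out 2: since 1003 ≡ 3 (mod 8), (2/1003) = -1.
Reciprocity: 9 ≡ 1 and 1003 ≡ 3 (mod 4), so (9/1003) = +(1003/9).
Reduce top mod 9: now compute (4/9).
Pull out 2^2: since 9 ≡ 1 (mod 8), (2/9) = +1, so (2/9)^2 = +1.
Reached (1/9) = 1. Collecting the sign flips along the way, the symbol is -1.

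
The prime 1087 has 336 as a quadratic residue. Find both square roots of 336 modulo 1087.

Since 1087 ≡ 3 (mod 4), a square root of 336 is 336^((1087+1)/4) = 336^272 mod 1087.
Repeated squaring: 336^2≡935, 336^4≡277, 336^8≡639, 336^16≡696, 336^32≡701, 336^64≡77, 336^128≡494, 336^256≡548 (mod 1087).
336^272 = 336^(256+16) ≡ 958 (mod 1087).
Check: 958² = 917764 ≡ 336 (mod 1087). The two roots are 129 and 958.

129, 958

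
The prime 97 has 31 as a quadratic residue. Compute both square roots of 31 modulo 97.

97 ≡ 1 (mod 4), so we find a root by search.
Trying successive values, 15² = 225 ≡ 31 (mod 97). The other root is 97 − 15 = 82.

15, 82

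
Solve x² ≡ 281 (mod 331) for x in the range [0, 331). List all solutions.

Since 331 ≡ 3 (mod 4), a square root of 281 is 281^((331+1)/4) = 281^83 mod 331.
Repeated squaring: 281^2≡183, 281^4≡58, 281^8≡54, 281^16≡268, 281^32≡328, 281^64≡9 (mod 331).
281^83 = 281^(64+16+2+1) ≡ 287 (mod 331).
Check: 287² = 82369 ≡ 281 (mod 331). The two roots are 44 and 287.

44, 287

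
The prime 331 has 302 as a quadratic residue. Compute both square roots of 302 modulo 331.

Since 331 ≡ 3 (mod 4), a square root of 302 is 302^((331+1)/4) = 302^83 mod 331.
Repeated squaring: 302^2≡179, 302^4≡265, 302^8≡53, 302^16≡161, 302^32≡103, 302^64≡17 (mod 331).
302^83 = 302^(64+16+2+1) ≡ 77 (mod 331).
Check: 77² = 5929 ≡ 302 (mod 331). The two roots are 77 and 254.

77, 254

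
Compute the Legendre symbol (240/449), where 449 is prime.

-1

Euler's criterion: (240/449) ≡ 240^224 (mod 449).
240^2 ≡ 128 (mod 449)
240^4 ≡ 220 (mod 449)
240^8 ≡ 357 (mod 449)
240^16 ≡ 382 (mod 449)
240^32 ≡ 448 (mod 449)
240^64 ≡ 1 (mod 449)
240^128 ≡ 1 (mod 449)
240^224 = 240^(128+64+32) ≡ 448 (mod 449).
Result is 448 ≡ −1, so (240/449) = −1.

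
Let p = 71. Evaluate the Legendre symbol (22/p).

-1

Pull out 2: since 71 ≡ 7 (mod 8), (2/71) = +1.
Reciprocity: 11 ≡ 3 and 71 ≡ 3 (mod 4), so (11/71) = −(71/11).
Reduce top mod 11: now compute (5/11).
Reciprocity: 5 ≡ 1 and 11 ≡ 3 (mod 4), so (5/11) = +(11/5).
Reduce top mod 5: now compute (1/5).
Reached (1/5) = 1. Collecting the sign flips along the way, the symbol is -1.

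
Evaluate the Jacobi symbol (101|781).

Reciprocity: 101 ≡ 1 and 781 ≡ 1 (mod 4), so (101/781) = +(781/101).
Reduce top mod 101: now compute (74/101).
Pull out 2: since 101 ≡ 5 (mod 8), (2/101) = -1.
Reciprocity: 37 ≡ 1 and 101 ≡ 1 (mod 4), so (37/101) = +(101/37).
Reduce top mod 37: now compute (27/37).
Reciprocity: 27 ≡ 3 and 37 ≡ 1 (mod 4), so (27/37) = +(37/27).
Reduce top mod 27: now compute (10/27).
Pull out 2: since 27 ≡ 3 (mod 8), (2/27) = -1.
Reciprocity: 5 ≡ 1 and 27 ≡ 3 (mod 4), so (5/27) = +(27/5).
Reduce top mod 5: now compute (2/5).
Pull out 2: since 5 ≡ 5 (mod 8), (2/5) = -1.
Reached (1/5) = 1. Collecting the sign flips along the way, the symbol is -1.

-1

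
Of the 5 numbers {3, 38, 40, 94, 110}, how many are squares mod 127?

2

(3/127) = -1 → non-residue.
(38/127) = +1 → QR.
(40/127) = -1 → non-residue.
(94/127) = +1 → QR.
(110/127) = -1 → non-residue.
Total quadratic residues among the 5: 2.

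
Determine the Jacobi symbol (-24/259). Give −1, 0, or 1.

-1

First reduce: -24 ≡ 235 (mod 259).
Reciprocity: 235 ≡ 3 and 259 ≡ 3 (mod 4), so (235/259) = −(259/235).
Reduce top mod 235: now compute (24/235).
Pull out 2^3: since 235 ≡ 3 (mod 8), (2/235) = -1, so (2/235)^3 = -1.
Reciprocity: 3 ≡ 3 and 235 ≡ 3 (mod 4), so (3/235) = −(235/3).
Reduce top mod 3: now compute (1/3).
Reached (1/3) = 1. Collecting the sign flips along the way, the symbol is -1.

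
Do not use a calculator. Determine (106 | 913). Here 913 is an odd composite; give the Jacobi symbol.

Pull out 2: since 913 ≡ 1 (mod 8), (2/913) = +1.
Reciprocity: 53 ≡ 1 and 913 ≡ 1 (mod 4), so (53/913) = +(913/53).
Reduce top mod 53: now compute (12/53).
Pull out 2^2: since 53 ≡ 5 (mod 8), (2/53) = -1, so (2/53)^2 = +1.
Reciprocity: 3 ≡ 3 and 53 ≡ 1 (mod 4), so (3/53) = +(53/3).
Reduce top mod 3: now compute (2/3).
Pull out 2: since 3 ≡ 3 (mod 8), (2/3) = -1.
Reached (1/3) = 1. Collecting the sign flips along the way, the symbol is -1.

-1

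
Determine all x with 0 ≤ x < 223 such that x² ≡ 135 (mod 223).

Since 223 ≡ 3 (mod 4), a square root of 135 is 135^((223+1)/4) = 135^56 mod 223.
Repeated squaring: 135^2≡162, 135^4≡153, 135^8≡217, 135^16≡36, 135^32≡181 (mod 223).
135^56 = 135^(32+16+8) ≡ 152 (mod 223).
Check: 152² = 23104 ≡ 135 (mod 223). The two roots are 71 and 152.

71, 152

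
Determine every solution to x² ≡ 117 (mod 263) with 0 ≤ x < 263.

Since 263 ≡ 3 (mod 4), a square root of 117 is 117^((263+1)/4) = 117^66 mod 263.
Repeated squaring: 117^2≡13, 117^4≡169, 117^8≡157, 117^16≡190, 117^32≡69, 117^64≡27 (mod 263).
117^66 = 117^(64+2) ≡ 88 (mod 263).
Check: 88² = 7744 ≡ 117 (mod 263). The two roots are 88 and 175.

88, 175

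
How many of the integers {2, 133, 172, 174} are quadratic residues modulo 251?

(2/251) = -1 → non-residue.
(133/251) = -1 → non-residue.
(172/251) = -1 → non-residue.
(174/251) = +1 → QR.
Total quadratic residues among the 4: 1.

1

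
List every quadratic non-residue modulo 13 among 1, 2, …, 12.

2, 5, 6, 7, 8, 11

Square k = 1,…,6 (k and 13−k give the same square):
1²=1, 2²=4, 3²=9, 4²≡3, 5²≡12, 6²≡10 (mod 13).
The residues are {1, 3, 4, 9, 10, 12}; the non-residues are the remaining 6 nonzero classes.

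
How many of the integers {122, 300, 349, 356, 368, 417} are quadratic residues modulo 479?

(122/479) = +1 → QR.
(300/479) = +1 → QR.
(349/479) = +1 → QR.
(356/479) = +1 → QR.
(368/479) = +1 → QR.
(417/479) = +1 → QR.
Total quadratic residues among the 6: 6.

6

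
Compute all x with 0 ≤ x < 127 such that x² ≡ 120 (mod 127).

Since 127 ≡ 3 (mod 4), a square root of 120 is 120^((127+1)/4) = 120^32 mod 127.
Repeated squaring: 120^2≡49, 120^4≡115, 120^8≡17, 120^16≡35, 120^32≡82 (mod 127).
120^32 = 120^(32) ≡ 82 (mod 127).
Check: 82² = 6724 ≡ 120 (mod 127). The two roots are 45 and 82.

45, 82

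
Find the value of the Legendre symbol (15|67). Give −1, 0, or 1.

1

Reciprocity: 15 ≡ 3 and 67 ≡ 3 (mod 4), so (15/67) = −(67/15).
Reduce top mod 15: now compute (7/15).
Reciprocity: 7 ≡ 3 and 15 ≡ 3 (mod 4), so (7/15) = −(15/7).
Reduce top mod 7: now compute (1/7).
Reached (1/7) = 1. Collecting the sign flips along the way, the symbol is +1.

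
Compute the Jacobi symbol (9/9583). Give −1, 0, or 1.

1

Reciprocity: 9 ≡ 1 and 9583 ≡ 3 (mod 4), so (9/9583) = +(9583/9).
Reduce top mod 9: now compute (7/9).
Reciprocity: 7 ≡ 3 and 9 ≡ 1 (mod 4), so (7/9) = +(9/7).
Reduce top mod 7: now compute (2/7).
Pull out 2: since 7 ≡ 7 (mod 8), (2/7) = +1.
Reached (1/7) = 1. Collecting the sign flips along the way, the symbol is +1.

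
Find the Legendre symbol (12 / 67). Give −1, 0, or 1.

Pull out 2^2: since 67 ≡ 3 (mod 8), (2/67) = -1, so (2/67)^2 = +1.
Reciprocity: 3 ≡ 3 and 67 ≡ 3 (mod 4), so (3/67) = −(67/3).
Reduce top mod 3: now compute (1/3).
Reached (1/3) = 1. Collecting the sign flips along the way, the symbol is -1.

-1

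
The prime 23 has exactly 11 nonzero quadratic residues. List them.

1,2,3,4,6,8,9,12,13,16,18

Square k = 1,…,11 (k and 23−k give the same square):
1²=1, 2²=4, 3²=9, 4²=16, 5²≡2, 6²≡13, 7²≡3, 8²≡18, 9²≡12, 10²≡8, 11²≡6 (mod 23).
So the quadratic residues mod 23 are {1, 2, 3, 4, 6, 8, 9, 12, 13, 16, 18}.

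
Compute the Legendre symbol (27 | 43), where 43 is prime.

-1

Euler's criterion: (27/43) ≡ 27^21 (mod 43).
27^2 ≡ 41 (mod 43)
27^4 ≡ 4 (mod 43)
27^8 ≡ 16 (mod 43)
27^16 ≡ 41 (mod 43)
27^21 = 27^(16+4+1) ≡ 42 (mod 43).
Result is 42 ≡ −1, so (27/43) = −1.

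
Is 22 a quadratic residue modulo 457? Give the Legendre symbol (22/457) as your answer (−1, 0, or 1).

-1

Euler's criterion: (22/457) ≡ 22^228 (mod 457).
22^2 ≡ 27 (mod 457)
22^4 ≡ 272 (mod 457)
22^8 ≡ 407 (mod 457)
22^16 ≡ 215 (mod 457)
22^32 ≡ 68 (mod 457)
22^64 ≡ 54 (mod 457)
22^128 ≡ 174 (mod 457)
22^228 = 22^(128+64+32+4) ≡ 456 (mod 457).
Result is 456 ≡ −1, so (22/457) = −1.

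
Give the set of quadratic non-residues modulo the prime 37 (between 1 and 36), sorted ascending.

Square k = 1,…,18 (k and 37−k give the same square):
1²=1, 2²=4, 3²=9, 4²=16, 5²=25, 6²=36, 7²≡12, 8²≡27, 9²≡7, 10²≡26, 11²≡10, 12²≡33, 13²≡21, 14²≡11, 15²≡3, 16²≡34, 17²≡30, 18²≡28 (mod 37).
The residues are {1, 3, 4, 7, 9, 10, 11, 12, 16, 21, 25, 26, 27, 28, 30, 33, 34, 36}; the non-residues are the remaining 18 nonzero classes.

2 5 6 8 13 14 15 17 18 19 20 22 23 24 29 31 32 35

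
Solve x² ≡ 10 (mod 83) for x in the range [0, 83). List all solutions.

Since 83 ≡ 3 (mod 4), a square root of 10 is 10^((83+1)/4) = 10^21 mod 83.
Repeated squaring: 10^2≡17, 10^4≡40, 10^8≡23, 10^16≡31 (mod 83).
10^21 = 10^(16+4+1) ≡ 33 (mod 83).
Check: 33² = 1089 ≡ 10 (mod 83). The two roots are 33 and 50.

33, 50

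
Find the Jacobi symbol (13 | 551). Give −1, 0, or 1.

-1

Reciprocity: 13 ≡ 1 and 551 ≡ 3 (mod 4), so (13/551) = +(551/13).
Reduce top mod 13: now compute (5/13).
Reciprocity: 5 ≡ 1 and 13 ≡ 1 (mod 4), so (5/13) = +(13/5).
Reduce top mod 5: now compute (3/5).
Reciprocity: 3 ≡ 3 and 5 ≡ 1 (mod 4), so (3/5) = +(5/3).
Reduce top mod 3: now compute (2/3).
Pull out 2: since 3 ≡ 3 (mod 8), (2/3) = -1.
Reached (1/3) = 1. Collecting the sign flips along the way, the symbol is -1.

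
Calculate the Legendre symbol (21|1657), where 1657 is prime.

Reciprocity: 21 ≡ 1 and 1657 ≡ 1 (mod 4), so (21/1657) = +(1657/21).
Reduce top mod 21: now compute (19/21).
Reciprocity: 19 ≡ 3 and 21 ≡ 1 (mod 4), so (19/21) = +(21/19).
Reduce top mod 19: now compute (2/19).
Pull out 2: since 19 ≡ 3 (mod 8), (2/19) = -1.
Reached (1/19) = 1. Collecting the sign flips along the way, the symbol is -1.

-1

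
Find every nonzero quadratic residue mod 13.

1,3,4,9,10,12

Square k = 1,…,6 (k and 13−k give the same square):
1²=1, 2²=4, 3²=9, 4²≡3, 5²≡12, 6²≡10 (mod 13).
So the quadratic residues mod 13 are {1, 3, 4, 9, 10, 12}.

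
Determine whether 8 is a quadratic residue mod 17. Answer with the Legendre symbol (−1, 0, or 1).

Pull out 2^3: since 17 ≡ 1 (mod 8), (2/17) = +1, so (2/17)^3 = +1.
Reached (1/17) = 1. Collecting the sign flips along the way, the symbol is +1.

1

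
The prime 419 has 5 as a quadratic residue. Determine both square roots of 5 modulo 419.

41, 378

Since 419 ≡ 3 (mod 4), a square root of 5 is 5^((419+1)/4) = 5^105 mod 419.
Repeated squaring: 5^2≡25, 5^4≡206, 5^8≡117, 5^16≡281, 5^32≡189, 5^64≡106 (mod 419).
5^105 = 5^(64+32+8+1) ≡ 41 (mod 419).
Check: 41² = 1681 ≡ 5 (mod 419). The two roots are 41 and 378.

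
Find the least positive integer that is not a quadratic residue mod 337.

(2/337) = +1, so 2 is a residue.
(3/337) = +1, so 3 is a residue.
(4/337) = +1, so 4 is a residue.
(5/337) = −1, so 5 is the smallest positive non-residue mod 337.

5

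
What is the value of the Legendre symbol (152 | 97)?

First reduce: 152 ≡ 55 (mod 97).
Reciprocity: 55 ≡ 3 and 97 ≡ 1 (mod 4), so (55/97) = +(97/55).
Reduce top mod 55: now compute (42/55).
Pull out 2: since 55 ≡ 7 (mod 8), (2/55) = +1.
Reciprocity: 21 ≡ 1 and 55 ≡ 3 (mod 4), so (21/55) = +(55/21).
Reduce top mod 21: now compute (13/21).
Reciprocity: 13 ≡ 1 and 21 ≡ 1 (mod 4), so (13/21) = +(21/13).
Reduce top mod 13: now compute (8/13).
Pull out 2^3: since 13 ≡ 5 (mod 8), (2/13) = -1, so (2/13)^3 = -1.
Reached (1/13) = 1. Collecting the sign flips along the way, the symbol is -1.

-1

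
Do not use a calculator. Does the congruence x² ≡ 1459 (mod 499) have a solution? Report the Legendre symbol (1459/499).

Euler's criterion: (1459/499) ≡ 461^249 (mod 499).
461^2 ≡ 446 (mod 499)
461^4 ≡ 314 (mod 499)
461^8 ≡ 293 (mod 499)
461^16 ≡ 21 (mod 499)
461^32 ≡ 441 (mod 499)
461^64 ≡ 370 (mod 499)
461^128 ≡ 174 (mod 499)
461^249 = 461^(128+64+32+16+8+1) ≡ 498 (mod 499).
Result is 498 ≡ −1, so (1459/499) = −1.

-1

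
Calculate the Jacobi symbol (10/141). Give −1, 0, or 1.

-1

Pull out 2: since 141 ≡ 5 (mod 8), (2/141) = -1.
Reciprocity: 5 ≡ 1 and 141 ≡ 1 (mod 4), so (5/141) = +(141/5).
Reduce top mod 5: now compute (1/5).
Reached (1/5) = 1. Collecting the sign flips along the way, the symbol is -1.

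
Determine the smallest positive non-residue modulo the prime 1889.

(2/1889) = +1, so 2 is a residue.
(3/1889) = −1, so 3 is the smallest positive non-residue mod 1889.

3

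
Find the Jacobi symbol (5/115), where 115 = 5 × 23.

0

Reciprocity: 5 ≡ 1 and 115 ≡ 3 (mod 4), so (5/115) = +(115/5).
Reduce top mod 5: now compute (0/5).
Top reduces to 0: gcd > 1, so the symbol is 0.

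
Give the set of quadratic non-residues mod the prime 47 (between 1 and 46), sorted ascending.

Square k = 1,…,23 (k and 47−k give the same square):
1²=1, 2²=4, 3²=9, 4²=16, 5²=25, 6²=36, 7²≡2, 8²≡17, 9²≡34, 10²≡6, 11²≡27, 12²≡3, 13²≡28, 14²≡8, 15²≡37, 16²≡21, 17²≡7, 18²≡42, 19²≡32, 20²≡24, 21²≡18, 22²≡14, 23²≡12 (mod 47).
The residues are {1, 2, 3, 4, 6, 7, 8, 9, 12, 14, 16, 17, 18, 21, 24, 25, 27, 28, 32, 34, 36, 37, 42}; the non-residues are the remaining 23 nonzero classes.

5 10 11 13 15 19 20 22 23 26 29 30 31 33 35 38 39 40 41 43 44 45 46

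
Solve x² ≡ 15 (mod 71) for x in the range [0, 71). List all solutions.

21, 50

Since 71 ≡ 3 (mod 4), a square root of 15 is 15^((71+1)/4) = 15^18 mod 71.
Repeated squaring: 15^2≡12, 15^4≡2, 15^8≡4, 15^16≡16 (mod 71).
15^18 = 15^(16+2) ≡ 50 (mod 71).
Check: 50² = 2500 ≡ 15 (mod 71). The two roots are 21 and 50.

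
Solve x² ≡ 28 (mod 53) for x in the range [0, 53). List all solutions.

9, 44

53 ≡ 1 (mod 4), so we find a root by search.
Trying successive values, 9² = 81 ≡ 28 (mod 53). The other root is 53 − 9 = 44.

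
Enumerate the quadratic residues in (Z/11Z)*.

Square k = 1,…,5 (k and 11−k give the same square):
1²=1, 2²=4, 3²=9, 4²≡5, 5²≡3 (mod 11).
So the quadratic residues mod 11 are {1, 3, 4, 5, 9}.

1, 3, 4, 5, 9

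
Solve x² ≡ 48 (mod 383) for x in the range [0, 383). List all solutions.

Since 383 ≡ 3 (mod 4), a square root of 48 is 48^((383+1)/4) = 48^96 mod 383.
Repeated squaring: 48^2≡6, 48^4≡36, 48^8≡147, 48^16≡161, 48^32≡260, 48^64≡192 (mod 383).
48^96 = 48^(64+32) ≡ 130 (mod 383).
Check: 130² = 16900 ≡ 48 (mod 383). The two roots are 130 and 253.

130, 253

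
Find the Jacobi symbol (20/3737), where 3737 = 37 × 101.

Pull out 2^2: since 3737 ≡ 1 (mod 8), (2/3737) = +1, so (2/3737)^2 = +1.
Reciprocity: 5 ≡ 1 and 3737 ≡ 1 (mod 4), so (5/3737) = +(3737/5).
Reduce top mod 5: now compute (2/5).
Pull out 2: since 5 ≡ 5 (mod 8), (2/5) = -1.
Reached (1/5) = 1. Collecting the sign flips along the way, the symbol is -1.

-1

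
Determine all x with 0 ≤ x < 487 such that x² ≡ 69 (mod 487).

Since 487 ≡ 3 (mod 4), a square root of 69 is 69^((487+1)/4) = 69^122 mod 487.
Repeated squaring: 69^2≡378, 69^4≡193, 69^8≡237, 69^16≡164, 69^32≡111, 69^64≡146 (mod 487).
69^122 = 69^(64+32+16+8+2) ≡ 407 (mod 487).
Check: 407² = 165649 ≡ 69 (mod 487). The two roots are 80 and 407.

80, 407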